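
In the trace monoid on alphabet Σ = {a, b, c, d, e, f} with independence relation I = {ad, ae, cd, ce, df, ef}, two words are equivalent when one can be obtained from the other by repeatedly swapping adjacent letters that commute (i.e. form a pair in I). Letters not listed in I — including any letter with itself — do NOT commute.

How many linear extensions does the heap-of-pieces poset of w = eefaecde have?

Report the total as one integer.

56

piece 0:e — minimal
piece 1:e rests on {0:e}
piece 2:f — minimal
piece 3:a rests on {2:f}
piece 4:e rests on {1:e}
piece 5:c rests on {3:a}
piece 6:d rests on {4:e}
piece 7:e rests on {6:d}
minimal pieces: {0:e, 2:f}
ways to finish when only these pieces remain (= sum over removing one remaining piece with nothing left below it):
  1 left: {5}→1  {7}→1
  2 left: {3,5}→1  {5,7}→2  {6,7}→1
  3 left: {2,3,5}→1  {3,5,7}→3  {4,6,7}→1  {5,6,7}→3
  4 left: {1,4,6,7}→1  {2,3,5,7}→4  {3,5,6,7}→6  {4,5,6,7}→4
  5 left: {0,1,4,6,7}→1  {1,4,5,6,7}→5  {2,3,5,6,7}→10  {3,4,5,6,7}→10
  6 left: {0,1,4,5,6,7}→6  {1,3,4,5,6,7}→15  {2,3,4,5,6,7}→20
  placing 0:e first → 35 extensions
  placing 2:f first → 21 extensions
total linear extensions = 56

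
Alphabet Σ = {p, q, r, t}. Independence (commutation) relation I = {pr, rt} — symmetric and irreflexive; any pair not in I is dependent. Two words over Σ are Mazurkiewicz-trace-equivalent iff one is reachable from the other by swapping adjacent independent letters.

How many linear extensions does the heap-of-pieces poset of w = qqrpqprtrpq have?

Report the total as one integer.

20

#0=q has no predecessor
#1=q depends on [0:q]
#2=r depends on [1:q]
#3=p depends on [1:q]
#4=q depends on [2:r, 3:p]
#5=p depends on [4:q]
#6=r depends on [4:q]
#7=t depends on [5:p]
#8=r depends on [6:r]
#9=p depends on [7:t]
#10=q depends on [8:r, 9:p]
sources: [0:q]
N(rest) = Σ N(rest − s) over sources s of rest; N(one piece) = 1:
  size 1 → [10]=1
  size 2 → [8,10]=1  [9,10]=1
  size 3 → [6,8,10]=1  [7,9,10]=1  [8,9,10]=2
  size 4 → [5,7,9,10]=1  [6,8,9,10]=3  [7,8,9,10]=3
  size 5 → [5,7,8,9,10]=4  [6,7,8,9,10]=6
  size 6 → [5,6,7,8,9,10]=10
  size 7 → [4,5,6,7,8,9,10]=10
  size 8 → [2,4,5,6,7,8,9,10]=10  [3,4,5,6,7,8,9,10]=10
  size 9 → [2,3,4,5,6,7,8,9,10]=20
  first=0(q) contributes 20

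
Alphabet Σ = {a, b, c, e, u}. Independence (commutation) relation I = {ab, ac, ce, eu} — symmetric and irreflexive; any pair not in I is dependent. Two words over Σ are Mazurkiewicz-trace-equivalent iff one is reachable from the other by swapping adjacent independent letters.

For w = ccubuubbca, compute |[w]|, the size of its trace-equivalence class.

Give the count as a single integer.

4

piece 0:c — minimal
piece 1:c rests on {0:c}
piece 2:u rests on {1:c}
piece 3:b rests on {2:u}
piece 4:u rests on {3:b}
piece 5:u rests on {4:u}
piece 6:b rests on {5:u}
piece 7:b rests on {6:b}
piece 8:c rests on {7:b}
piece 9:a rests on {5:u}
minimal pieces: {0:c}
ways to finish when only these pieces remain (= sum over removing one remaining piece with nothing left below it):
  1 left: {8}→1  {9}→1
  2 left: {7,8}→1  {8,9}→2
  3 left: {6,7,8}→1  {7,8,9}→3
  4 left: {6,7,8,9}→4
  5 left: {5,6,7,8,9}→4
  6 left: {4,5,6,7,8,9}→4
  7 left: {3,4,5,6,7,8,9}→4
  8 left: {2,3,4,5,6,7,8,9}→4
  placing 0:c first → 4 extensions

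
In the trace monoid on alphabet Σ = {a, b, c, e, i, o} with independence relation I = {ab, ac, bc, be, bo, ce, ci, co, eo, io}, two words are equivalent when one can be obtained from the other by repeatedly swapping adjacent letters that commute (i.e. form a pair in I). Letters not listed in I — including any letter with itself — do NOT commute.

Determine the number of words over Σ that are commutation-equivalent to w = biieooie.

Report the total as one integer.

piece 0:b — minimal
piece 1:i rests on {0:b}
piece 2:i rests on {1:i}
piece 3:e rests on {2:i}
piece 4:o — minimal
piece 5:o rests on {4:o}
piece 6:i rests on {3:e}
piece 7:e rests on {6:i}
minimal pieces: {0:b, 4:o}
ways to finish when only these pieces remain (= sum over removing one remaining piece with nothing left below it):
  1 left: {5}→1  {7}→1
  2 left: {4,5}→1  {5,7}→2  {6,7}→1
  3 left: {3,6,7}→1  {4,5,7}→3  {5,6,7}→3
  4 left: {2,3,6,7}→1  {3,5,6,7}→4  {4,5,6,7}→6
  5 left: {1,2,3,6,7}→1  {2,3,5,6,7}→5  {3,4,5,6,7}→10
  6 left: {0,1,2,3,6,7}→1  {1,2,3,5,6,7}→6  {2,3,4,5,6,7}→15
  placing 0:b first → 21 extensions
  placing 4:o first → 7 extensions
total linear extensions = 28

28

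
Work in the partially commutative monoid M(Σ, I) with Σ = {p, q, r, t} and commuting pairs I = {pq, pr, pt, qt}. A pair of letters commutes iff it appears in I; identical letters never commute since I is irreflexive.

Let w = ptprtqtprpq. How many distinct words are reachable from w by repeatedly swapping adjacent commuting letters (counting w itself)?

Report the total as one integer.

0(p) covers ∅
1(t) covers ∅
2(p) covers 0:p
3(r) covers 1:t
4(t) covers 3:r
5(q) covers 3:r
6(t) covers 4:t
7(p) covers 2:p
8(r) covers 5:q, 6:t
9(p) covers 7:p
10(q) covers 8:r
floor of heap: 0:p, 1:t
completions by unplaced set U, small U first (add the entries for U minus each lowest piece of U):
  |U|=1: {9}:1  {10}:1
  |U|=2: {7,9}:1  {8,10}:1  {9,10}:2
  |U|=3: {2,7,9}:1  {5,8,10}:1  {6,8,10}:1  {7,9,10}:3  {8,9,10}:3
  |U|=4: {0,2,7,9}:1  {2,7,9,10}:4  {4,6,8,10}:1  {5,6,8,10}:2  {5,8,9,10}:4  {6,8,9,10}:4  {7,8,9,10}:6
  |U|=5: {0,2,7,9,10}:5  {2,7,8,9,10}:10  {4,5,6,8,10}:3  {4,6,8,9,10}:5  {5,6,8,9,10}:10  {5,7,8,9,10}:10  {6,7,8,9,10}:10
  |U|=6: {0,2,7,8,9,10}:15  {2,5,7,8,9,10}:20  {2,6,7,8,9,10}:20  {3,4,5,6,8,10}:3  {4,5,6,8,9,10}:18  {4,6,7,8,9,10}:15  {5,6,7,8,9,10}:30
  |U|=7: {0,2,5,7,8,9,10}:35  {0,2,6,7,8,9,10}:35  {1,3,4,5,6,8,10}:3  {2,4,6,7,8,9,10}:35  {2,5,6,7,8,9,10}:70  {3,4,5,6,8,9,10}:21  {4,5,6,7,8,9,10}:63
  |U|=8: {0,2,4,6,7,8,9,10}:70  {0,2,5,6,7,8,9,10}:140  {1,3,4,5,6,8,9,10}:24  {2,4,5,6,7,8,9,10}:168  {3,4,5,6,7,8,9,10}:84
  |U|=9: {0,2,4,5,6,7,8,9,10}:378  {1,3,4,5,6,7,8,9,10}:108  {2,3,4,5,6,7,8,9,10}:252
  start at 0(p): 360
  start at 1(t): 630
sum over floor = 990

990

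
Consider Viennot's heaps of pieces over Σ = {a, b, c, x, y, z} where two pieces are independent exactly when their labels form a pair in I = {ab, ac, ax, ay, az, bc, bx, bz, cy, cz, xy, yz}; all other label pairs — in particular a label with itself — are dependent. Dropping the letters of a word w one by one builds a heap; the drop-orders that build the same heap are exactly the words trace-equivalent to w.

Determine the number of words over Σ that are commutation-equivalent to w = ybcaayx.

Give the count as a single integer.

210

piece 0:y — minimal
piece 1:b rests on {0:y}
piece 2:c — minimal
piece 3:a — minimal
piece 4:a rests on {3:a}
piece 5:y rests on {1:b}
piece 6:x rests on {2:c}
minimal pieces: {0:y, 2:c, 3:a}
ways to finish when only these pieces remain (= sum over removing one remaining piece with nothing left below it):
  1 left: {4}→1  {5}→1  {6}→1
  2 left: {1,5}→1  {2,6}→1  {3,4}→1  {4,5}→2  {4,6}→2  {5,6}→2
  3 left: {0,1,5}→1  {1,4,5}→3  {1,5,6}→3  {2,4,6}→3  {2,5,6}→3  {3,4,5}→3  {3,4,6}→3  {4,5,6}→6
  4 left: {0,1,4,5}→4  {0,1,5,6}→4  {1,2,5,6}→6  {1,3,4,5}→6  {1,4,5,6}→12  {2,3,4,6}→6  {2,4,5,6}→12  {3,4,5,6}→12
  5 left: {0,1,2,5,6}→10  {0,1,3,4,5}→10  {0,1,4,5,6}→20  {1,2,4,5,6}→30  {1,3,4,5,6}→30  {2,3,4,5,6}→30
  placing 0:y first → 90 extensions
  placing 2:c first → 60 extensions
  placing 3:a first → 60 extensions
total linear extensions = 210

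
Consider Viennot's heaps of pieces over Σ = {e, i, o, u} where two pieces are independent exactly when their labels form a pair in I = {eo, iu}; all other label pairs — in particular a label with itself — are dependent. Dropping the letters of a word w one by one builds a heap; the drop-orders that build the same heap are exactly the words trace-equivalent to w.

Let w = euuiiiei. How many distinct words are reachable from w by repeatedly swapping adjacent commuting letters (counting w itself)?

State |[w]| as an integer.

10

piece 0:e — minimal
piece 1:u rests on {0:e}
piece 2:u rests on {1:u}
piece 3:i rests on {0:e}
piece 4:i rests on {3:i}
piece 5:i rests on {4:i}
piece 6:e rests on {2:u, 5:i}
piece 7:i rests on {6:e}
minimal pieces: {0:e}
ways to finish when only these pieces remain (= sum over removing one remaining piece with nothing left below it):
  1 left: {7}→1
  2 left: {6,7}→1
  3 left: {2,6,7}→1  {5,6,7}→1
  4 left: {1,2,6,7}→1  {2,5,6,7}→2  {4,5,6,7}→1
  5 left: {1,2,5,6,7}→3  {2,4,5,6,7}→3  {3,4,5,6,7}→1
  6 left: {1,2,4,5,6,7}→6  {2,3,4,5,6,7}→4
  placing 0:e first → 10 extensions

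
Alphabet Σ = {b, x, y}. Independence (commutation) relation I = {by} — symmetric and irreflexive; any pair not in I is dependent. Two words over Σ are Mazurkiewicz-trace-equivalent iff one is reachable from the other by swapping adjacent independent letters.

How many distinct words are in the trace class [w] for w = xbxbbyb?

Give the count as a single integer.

4

0(x) covers ∅
1(b) covers 0:x
2(x) covers 1:b
3(b) covers 2:x
4(b) covers 3:b
5(y) covers 2:x
6(b) covers 4:b
floor of heap: 0:x
completions by unplaced set U, small U first (add the entries for U minus each lowest piece of U):
  |U|=1: {5}:1  {6}:1
  |U|=2: {4,6}:1  {5,6}:2
  |U|=3: {3,4,6}:1  {4,5,6}:3
  |U|=4: {3,4,5,6}:4
  |U|=5: {2,3,4,5,6}:4
  start at 0(x): 4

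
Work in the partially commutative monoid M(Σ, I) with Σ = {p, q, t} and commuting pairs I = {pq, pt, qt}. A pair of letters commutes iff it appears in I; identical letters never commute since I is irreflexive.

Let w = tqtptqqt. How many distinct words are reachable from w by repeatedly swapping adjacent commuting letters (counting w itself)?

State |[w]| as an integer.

280

drop 0:t onto floor
drop 1:q onto floor
drop 2:t onto {0:t}
drop 3:p onto floor
drop 4:t onto {2:t}
drop 5:q onto {1:q}
drop 6:q onto {5:q}
drop 7:t onto {4:t}
ground layer = {0:t, 1:q, 3:p}
drop-orders for the pieces not yet dropped (sum over which currently-grounded one goes next):
  1 to go: {3} 1  {6} 1  {7} 1
  2 to go: {3,6} 2  {3,7} 2  {4,7} 1  {5,6} 1  {6,7} 2
  3 to go: {1,5,6} 1  {2,4,7} 1  {3,4,7} 3  {3,5,6} 3  {3,6,7} 6  {4,6,7} 3  {5,6,7} 3
  4 to go: {0,2,4,7} 1  {1,3,5,6} 4  {1,5,6,7} 4  {2,3,4,7} 4  {2,4,6,7} 4  {3,4,6,7} 12  {3,5,6,7} 12  {4,5,6,7} 6
  5 to go: {0,2,3,4,7} 5  {0,2,4,6,7} 5  {1,3,5,6,7} 20  {1,4,5,6,7} 10  {2,3,4,6,7} 20  {2,4,5,6,7} 10  {3,4,5,6,7} 30
  6 to go: {0,2,3,4,6,7} 30  {0,2,4,5,6,7} 15  {1,2,4,5,6,7} 20  {1,3,4,5,6,7} 60  {2,3,4,5,6,7} 60
  if 0:t drops first: 140 orders
  if 1:q drops first: 105 orders
  if 3:p drops first: 35 orders
heap linearizations: 280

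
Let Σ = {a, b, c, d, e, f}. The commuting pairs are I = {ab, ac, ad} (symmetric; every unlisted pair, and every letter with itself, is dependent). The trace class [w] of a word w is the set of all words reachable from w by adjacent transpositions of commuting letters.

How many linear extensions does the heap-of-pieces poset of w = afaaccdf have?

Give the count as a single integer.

0(a) covers ∅
1(f) covers 0:a
2(a) covers 1:f
3(a) covers 2:a
4(c) covers 1:f
5(c) covers 4:c
6(d) covers 5:c
7(f) covers 3:a, 6:d
floor of heap: 0:a
completions by unplaced set U, small U first (add the entries for U minus each lowest piece of U):
  |U|=1: {7}:1
  |U|=2: {3,7}:1  {6,7}:1
  |U|=3: {2,3,7}:1  {3,6,7}:2  {5,6,7}:1
  |U|=4: {2,3,6,7}:3  {3,5,6,7}:3  {4,5,6,7}:1
  |U|=5: {2,3,5,6,7}:6  {3,4,5,6,7}:4
  |U|=6: {2,3,4,5,6,7}:10
  start at 0(a): 10

10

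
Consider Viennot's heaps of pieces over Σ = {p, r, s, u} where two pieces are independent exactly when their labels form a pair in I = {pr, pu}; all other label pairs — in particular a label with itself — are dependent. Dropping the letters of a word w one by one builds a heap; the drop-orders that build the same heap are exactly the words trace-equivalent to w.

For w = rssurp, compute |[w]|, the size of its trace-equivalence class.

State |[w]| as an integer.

drop 0:r onto floor
drop 1:s onto {0:r}
drop 2:s onto {1:s}
drop 3:u onto {2:s}
drop 4:r onto {3:u}
drop 5:p onto {2:s}
ground layer = {0:r}
drop-orders for the pieces not yet dropped (sum over which currently-grounded one goes next):
  1 to go: {4} 1  {5} 1
  2 to go: {3,4} 1  {4,5} 2
  3 to go: {3,4,5} 3
  4 to go: {2,3,4,5} 3
  if 0:r drops first: 3 orders

3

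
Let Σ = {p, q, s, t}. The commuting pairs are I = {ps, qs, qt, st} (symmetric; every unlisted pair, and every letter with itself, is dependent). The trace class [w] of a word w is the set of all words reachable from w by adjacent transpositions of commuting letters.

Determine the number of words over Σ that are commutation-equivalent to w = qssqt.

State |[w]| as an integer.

30

0(q) covers ∅
1(s) covers ∅
2(s) covers 1:s
3(q) covers 0:q
4(t) covers ∅
floor of heap: 0:q, 1:s, 4:t
completions by unplaced set U, small U first (add the entries for U minus each lowest piece of U):
  |U|=1: {2}:1  {3}:1  {4}:1
  |U|=2: {0,3}:1  {1,2}:1  {2,3}:2  {2,4}:2  {3,4}:2
  |U|=3: {0,2,3}:3  {0,3,4}:3  {1,2,3}:3  {1,2,4}:3  {2,3,4}:6
  start at 0(q): 12
  start at 1(s): 12
  start at 4(t): 6
sum over floor = 30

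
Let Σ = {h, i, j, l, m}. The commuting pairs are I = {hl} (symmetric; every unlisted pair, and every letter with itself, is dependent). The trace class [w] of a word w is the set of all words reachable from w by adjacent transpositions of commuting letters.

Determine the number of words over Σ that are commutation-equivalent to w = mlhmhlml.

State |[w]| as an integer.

drop 0:m onto floor
drop 1:l onto {0:m}
drop 2:h onto {0:m}
drop 3:m onto {1:l, 2:h}
drop 4:h onto {3:m}
drop 5:l onto {3:m}
drop 6:m onto {4:h, 5:l}
drop 7:l onto {6:m}
ground layer = {0:m}
drop-orders for the pieces not yet dropped (sum over which currently-grounded one goes next):
  1 to go: {7} 1
  2 to go: {6,7} 1
  3 to go: {4,6,7} 1  {5,6,7} 1
  4 to go: {4,5,6,7} 2
  5 to go: {3,4,5,6,7} 2
  6 to go: {1,3,4,5,6,7} 2  {2,3,4,5,6,7} 2
  if 0:m drops first: 4 orders

4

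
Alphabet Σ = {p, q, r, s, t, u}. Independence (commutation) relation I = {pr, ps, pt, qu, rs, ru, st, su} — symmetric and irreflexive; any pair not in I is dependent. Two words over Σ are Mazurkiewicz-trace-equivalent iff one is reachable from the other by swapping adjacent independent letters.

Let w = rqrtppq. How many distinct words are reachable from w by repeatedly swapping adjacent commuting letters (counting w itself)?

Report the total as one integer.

0(r) covers ∅
1(q) covers 0:r
2(r) covers 1:q
3(t) covers 2:r
4(p) covers 1:q
5(p) covers 4:p
6(q) covers 3:t, 5:p
floor of heap: 0:r
completions by unplaced set U, small U first (add the entries for U minus each lowest piece of U):
  |U|=1: {6}:1
  |U|=2: {3,6}:1  {5,6}:1
  |U|=3: {2,3,6}:1  {3,5,6}:2  {4,5,6}:1
  |U|=4: {2,3,5,6}:3  {3,4,5,6}:3
  |U|=5: {2,3,4,5,6}:6
  start at 0(r): 6

6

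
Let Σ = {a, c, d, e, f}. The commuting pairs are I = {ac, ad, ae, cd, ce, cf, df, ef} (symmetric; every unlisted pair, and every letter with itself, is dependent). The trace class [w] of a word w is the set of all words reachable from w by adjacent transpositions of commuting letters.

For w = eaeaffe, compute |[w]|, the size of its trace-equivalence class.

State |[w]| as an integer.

35

piece 0:e — minimal
piece 1:a — minimal
piece 2:e rests on {0:e}
piece 3:a rests on {1:a}
piece 4:f rests on {3:a}
piece 5:f rests on {4:f}
piece 6:e rests on {2:e}
minimal pieces: {0:e, 1:a}
ways to finish when only these pieces remain (= sum over removing one remaining piece with nothing left below it):
  1 left: {5}→1  {6}→1
  2 left: {2,6}→1  {4,5}→1  {5,6}→2
  3 left: {0,2,6}→1  {2,5,6}→3  {3,4,5}→1  {4,5,6}→3
  4 left: {0,2,5,6}→4  {1,3,4,5}→1  {2,4,5,6}→6  {3,4,5,6}→4
  5 left: {0,2,4,5,6}→10  {1,3,4,5,6}→5  {2,3,4,5,6}→10
  placing 0:e first → 15 extensions
  placing 1:a first → 20 extensions
total linear extensions = 35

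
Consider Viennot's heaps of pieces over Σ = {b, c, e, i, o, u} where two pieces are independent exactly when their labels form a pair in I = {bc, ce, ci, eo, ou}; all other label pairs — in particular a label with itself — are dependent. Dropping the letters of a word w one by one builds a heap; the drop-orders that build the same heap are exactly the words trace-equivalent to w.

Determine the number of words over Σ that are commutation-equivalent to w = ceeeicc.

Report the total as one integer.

35

0(c) covers ∅
1(e) covers ∅
2(e) covers 1:e
3(e) covers 2:e
4(i) covers 3:e
5(c) covers 0:c
6(c) covers 5:c
floor of heap: 0:c, 1:e
completions by unplaced set U, small U first (add the entries for U minus each lowest piece of U):
  |U|=1: {4}:1  {6}:1
  |U|=2: {3,4}:1  {4,6}:2  {5,6}:1
  |U|=3: {0,5,6}:1  {2,3,4}:1  {3,4,6}:3  {4,5,6}:3
  |U|=4: {0,4,5,6}:4  {1,2,3,4}:1  {2,3,4,6}:4  {3,4,5,6}:6
  |U|=5: {0,3,4,5,6}:10  {1,2,3,4,6}:5  {2,3,4,5,6}:10
  start at 0(c): 15
  start at 1(e): 20
sum over floor = 35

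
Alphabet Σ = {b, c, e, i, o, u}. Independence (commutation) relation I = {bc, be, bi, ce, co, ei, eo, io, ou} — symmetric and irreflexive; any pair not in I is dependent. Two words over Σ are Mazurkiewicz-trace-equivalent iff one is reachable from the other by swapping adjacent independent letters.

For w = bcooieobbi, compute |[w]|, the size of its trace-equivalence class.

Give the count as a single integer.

840

drop 0:b onto floor
drop 1:c onto floor
drop 2:o onto {0:b}
drop 3:o onto {2:o}
drop 4:i onto {1:c}
drop 5:e onto floor
drop 6:o onto {3:o}
drop 7:b onto {6:o}
drop 8:b onto {7:b}
drop 9:i onto {4:i}
ground layer = {0:b, 1:c, 5:e}
drop-orders for the pieces not yet dropped (sum over which currently-grounded one goes next):
  1 to go: {5} 1  {8} 1  {9} 1
  2 to go: {4,9} 1  {5,8} 2  {5,9} 2  {7,8} 1  {8,9} 2
  3 to go: {1,4,9} 1  {4,5,9} 3  {4,8,9} 3  {5,7,8} 3  {5,8,9} 6  {6,7,8} 1  {7,8,9} 3
  4 to go: {1,4,5,9} 4  {1,4,8,9} 4  {3,6,7,8} 1  {4,5,8,9} 12  {4,7,8,9} 6  {5,6,7,8} 4  {5,7,8,9} 12  {6,7,8,9} 4
  5 to go: {1,4,5,8,9} 20  {1,4,7,8,9} 10  {2,3,6,7,8} 1  {3,5,6,7,8} 5  {3,6,7,8,9} 5  {4,5,7,8,9} 30  {4,6,7,8,9} 10  {5,6,7,8,9} 20
  6 to go: {0,2,3,6,7,8} 1  {1,4,5,7,8,9} 60  {1,4,6,7,8,9} 20  {2,3,5,6,7,8} 6  {2,3,6,7,8,9} 6  {3,4,6,7,8,9} 15  {3,5,6,7,8,9} 30  {4,5,6,7,8,9} 60
  7 to go: {0,2,3,5,6,7,8} 7  {0,2,3,6,7,8,9} 7  {1,3,4,6,7,8,9} 35  {1,4,5,6,7,8,9} 140  {2,3,4,6,7,8,9} 21  {2,3,5,6,7,8,9} 42  {3,4,5,6,7,8,9} 105
  8 to go: {0,2,3,4,6,7,8,9} 28  {0,2,3,5,6,7,8,9} 56  {1,2,3,4,6,7,8,9} 56  {1,3,4,5,6,7,8,9} 280  {2,3,4,5,6,7,8,9} 168
  if 0:b drops first: 504 orders
  if 1:c drops first: 252 orders
  if 5:e drops first: 84 orders
heap linearizations: 840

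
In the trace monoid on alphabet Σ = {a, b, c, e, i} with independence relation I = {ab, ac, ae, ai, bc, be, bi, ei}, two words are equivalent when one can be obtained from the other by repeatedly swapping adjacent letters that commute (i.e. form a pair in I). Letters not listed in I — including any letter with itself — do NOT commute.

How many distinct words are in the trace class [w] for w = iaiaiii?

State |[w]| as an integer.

0(i) covers ∅
1(a) covers ∅
2(i) covers 0:i
3(a) covers 1:a
4(i) covers 2:i
5(i) covers 4:i
6(i) covers 5:i
floor of heap: 0:i, 1:a
completions by unplaced set U, small U first (add the entries for U minus each lowest piece of U):
  |U|=1: {3}:1  {6}:1
  |U|=2: {1,3}:1  {3,6}:2  {5,6}:1
  |U|=3: {1,3,6}:3  {3,5,6}:3  {4,5,6}:1
  |U|=4: {1,3,5,6}:6  {2,4,5,6}:1  {3,4,5,6}:4
  |U|=5: {0,2,4,5,6}:1  {1,3,4,5,6}:10  {2,3,4,5,6}:5
  start at 0(i): 15
  start at 1(a): 6
sum over floor = 21

21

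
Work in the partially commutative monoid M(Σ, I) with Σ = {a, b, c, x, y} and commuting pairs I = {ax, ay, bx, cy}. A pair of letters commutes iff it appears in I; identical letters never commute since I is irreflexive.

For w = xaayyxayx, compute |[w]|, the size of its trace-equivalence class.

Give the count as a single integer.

#0=x has no predecessor
#1=a has no predecessor
#2=a depends on [1:a]
#3=y depends on [0:x]
#4=y depends on [3:y]
#5=x depends on [4:y]
#6=a depends on [2:a]
#7=y depends on [5:x]
#8=x depends on [7:y]
sources: [0:x, 1:a]
N(rest) = Σ N(rest − s) over sources s of rest; N(one piece) = 1:
  size 1 → [6]=1  [8]=1
  size 2 → [2,6]=1  [6,8]=2  [7,8]=1
  size 3 → [1,2,6]=1  [2,6,8]=3  [5,7,8]=1  [6,7,8]=3
  size 4 → [1,2,6,8]=4  [2,6,7,8]=6  [4,5,7,8]=1  [5,6,7,8]=4
  size 5 → [1,2,6,7,8]=10  [2,5,6,7,8]=10  [3,4,5,7,8]=1  [4,5,6,7,8]=5
  size 6 → [0,3,4,5,7,8]=1  [1,2,5,6,7,8]=20  [2,4,5,6,7,8]=15  [3,4,5,6,7,8]=6
  size 7 → [0,3,4,5,6,7,8]=7  [1,2,4,5,6,7,8]=35  [2,3,4,5,6,7,8]=21
  first=0(x) contributes 56
  first=1(a) contributes 28
|[w]| = 84

84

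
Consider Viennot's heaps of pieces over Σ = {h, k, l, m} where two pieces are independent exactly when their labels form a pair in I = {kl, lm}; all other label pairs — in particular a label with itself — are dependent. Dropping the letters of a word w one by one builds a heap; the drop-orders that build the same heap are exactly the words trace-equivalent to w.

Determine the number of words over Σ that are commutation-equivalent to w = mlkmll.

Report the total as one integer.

20

piece 0:m — minimal
piece 1:l — minimal
piece 2:k rests on {0:m}
piece 3:m rests on {2:k}
piece 4:l rests on {1:l}
piece 5:l rests on {4:l}
minimal pieces: {0:m, 1:l}
ways to finish when only these pieces remain (= sum over removing one remaining piece with nothing left below it):
  1 left: {3}→1  {5}→1
  2 left: {2,3}→1  {3,5}→2  {4,5}→1
  3 left: {0,2,3}→1  {1,4,5}→1  {2,3,5}→3  {3,4,5}→3
  4 left: {0,2,3,5}→4  {1,3,4,5}→4  {2,3,4,5}→6
  placing 0:m first → 10 extensions
  placing 1:l first → 10 extensions
total linear extensions = 20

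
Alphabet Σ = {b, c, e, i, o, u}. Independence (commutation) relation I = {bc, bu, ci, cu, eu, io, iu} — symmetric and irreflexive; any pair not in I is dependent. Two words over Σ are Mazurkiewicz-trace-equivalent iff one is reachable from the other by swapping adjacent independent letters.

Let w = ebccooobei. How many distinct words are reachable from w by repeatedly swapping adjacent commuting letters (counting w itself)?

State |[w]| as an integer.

3

piece 0:e — minimal
piece 1:b rests on {0:e}
piece 2:c rests on {0:e}
piece 3:c rests on {2:c}
piece 4:o rests on {1:b, 3:c}
piece 5:o rests on {4:o}
piece 6:o rests on {5:o}
piece 7:b rests on {6:o}
piece 8:e rests on {7:b}
piece 9:i rests on {8:e}
minimal pieces: {0:e}
ways to finish when only these pieces remain (= sum over removing one remaining piece with nothing left below it):
  1 left: {9}→1
  2 left: {8,9}→1
  3 left: {7,8,9}→1
  4 left: {6,7,8,9}→1
  5 left: {5,6,7,8,9}→1
  6 left: {4,5,6,7,8,9}→1
  7 left: {1,4,5,6,7,8,9}→1  {3,4,5,6,7,8,9}→1
  8 left: {1,3,4,5,6,7,8,9}→2  {2,3,4,5,6,7,8,9}→1
  placing 0:e first → 3 extensions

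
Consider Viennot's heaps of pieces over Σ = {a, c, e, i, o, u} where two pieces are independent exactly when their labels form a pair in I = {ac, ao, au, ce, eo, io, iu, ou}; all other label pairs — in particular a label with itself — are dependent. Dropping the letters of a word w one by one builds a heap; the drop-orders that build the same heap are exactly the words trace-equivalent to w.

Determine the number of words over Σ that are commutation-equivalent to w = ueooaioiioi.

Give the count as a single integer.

drop 0:u onto floor
drop 1:e onto {0:u}
drop 2:o onto floor
drop 3:o onto {2:o}
drop 4:a onto {1:e}
drop 5:i onto {4:a}
drop 6:o onto {3:o}
drop 7:i onto {5:i}
drop 8:i onto {7:i}
drop 9:o onto {6:o}
drop 10:i onto {8:i}
ground layer = {0:u, 2:o}
drop-orders for the pieces not yet dropped (sum over which currently-grounded one goes next):
  1 to go: {9} 1  {10} 1
  2 to go: {6,9} 1  {8,10} 1  {9,10} 2
  3 to go: {3,6,9} 1  {6,9,10} 3  {7,8,10} 1  {8,9,10} 3
  4 to go: {2,3,6,9} 1  {3,6,9,10} 4  {5,7,8,10} 1  {6,8,9,10} 6  {7,8,9,10} 4
  5 to go: {2,3,6,9,10} 5  {3,6,8,9,10} 10  {4,5,7,8,10} 1  {5,7,8,9,10} 5  {6,7,8,9,10} 10
  6 to go: {1,4,5,7,8,10} 1  {2,3,6,8,9,10} 15  {3,6,7,8,9,10} 20  {4,5,7,8,9,10} 6  {5,6,7,8,9,10} 15
  7 to go: {0,1,4,5,7,8,10} 1  {1,4,5,7,8,9,10} 7  {2,3,6,7,8,9,10} 35  {3,5,6,7,8,9,10} 35  {4,5,6,7,8,9,10} 21
  8 to go: {0,1,4,5,7,8,9,10} 8  {1,4,5,6,7,8,9,10} 28  {2,3,5,6,7,8,9,10} 70  {3,4,5,6,7,8,9,10} 56
  9 to go: {0,1,4,5,6,7,8,9,10} 36  {1,3,4,5,6,7,8,9,10} 84  {2,3,4,5,6,7,8,9,10} 126
  if 0:u drops first: 210 orders
  if 2:o drops first: 120 orders
heap linearizations: 330

330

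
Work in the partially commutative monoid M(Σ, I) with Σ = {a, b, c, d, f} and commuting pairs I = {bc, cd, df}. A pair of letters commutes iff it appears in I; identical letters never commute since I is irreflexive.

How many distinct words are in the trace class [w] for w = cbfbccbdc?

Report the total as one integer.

40

0(c) covers ∅
1(b) covers ∅
2(f) covers 0:c, 1:b
3(b) covers 2:f
4(c) covers 2:f
5(c) covers 4:c
6(b) covers 3:b
7(d) covers 6:b
8(c) covers 5:c
floor of heap: 0:c, 1:b
completions by unplaced set U, small U first (add the entries for U minus each lowest piece of U):
  |U|=1: {7}:1  {8}:1
  |U|=2: {5,8}:1  {6,7}:1  {7,8}:2
  |U|=3: {3,6,7}:1  {4,5,8}:1  {5,7,8}:3  {6,7,8}:3
  |U|=4: {3,6,7,8}:4  {4,5,7,8}:4  {5,6,7,8}:6
  |U|=5: {3,5,6,7,8}:10  {4,5,6,7,8}:10
  |U|=6: {3,4,5,6,7,8}:20
  |U|=7: {2,3,4,5,6,7,8}:20
  start at 0(c): 20
  start at 1(b): 20
sum over floor = 40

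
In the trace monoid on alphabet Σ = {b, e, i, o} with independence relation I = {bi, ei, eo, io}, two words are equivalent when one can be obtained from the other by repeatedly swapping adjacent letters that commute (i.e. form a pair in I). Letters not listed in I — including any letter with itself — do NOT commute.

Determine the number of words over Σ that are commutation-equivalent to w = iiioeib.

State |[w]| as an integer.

0(i) covers ∅
1(i) covers 0:i
2(i) covers 1:i
3(o) covers ∅
4(e) covers ∅
5(i) covers 2:i
6(b) covers 3:o, 4:e
floor of heap: 0:i, 3:o, 4:e
completions by unplaced set U, small U first (add the entries for U minus each lowest piece of U):
  |U|=1: {5}:1  {6}:1
  |U|=2: {2,5}:1  {3,6}:1  {4,6}:1  {5,6}:2
  |U|=3: {1,2,5}:1  {2,5,6}:3  {3,4,6}:2  {3,5,6}:3  {4,5,6}:3
  |U|=4: {0,1,2,5}:1  {1,2,5,6}:4  {2,3,5,6}:6  {2,4,5,6}:6  {3,4,5,6}:8
  |U|=5: {0,1,2,5,6}:5  {1,2,3,5,6}:10  {1,2,4,5,6}:10  {2,3,4,5,6}:20
  start at 0(i): 40
  start at 3(o): 15
  start at 4(e): 15
sum over floor = 70

70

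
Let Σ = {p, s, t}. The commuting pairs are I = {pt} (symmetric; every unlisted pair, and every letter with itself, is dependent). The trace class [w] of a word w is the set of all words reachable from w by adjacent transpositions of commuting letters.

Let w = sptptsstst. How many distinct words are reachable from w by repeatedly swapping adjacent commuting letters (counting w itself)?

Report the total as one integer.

drop 0:s onto floor
drop 1:p onto {0:s}
drop 2:t onto {0:s}
drop 3:p onto {1:p}
drop 4:t onto {2:t}
drop 5:s onto {3:p, 4:t}
drop 6:s onto {5:s}
drop 7:t onto {6:s}
drop 8:s onto {7:t}
drop 9:t onto {8:s}
ground layer = {0:s}
drop-orders for the pieces not yet dropped (sum over which currently-grounded one goes next):
  1 to go: {9} 1
  2 to go: {8,9} 1
  3 to go: {7,8,9} 1
  4 to go: {6,7,8,9} 1
  5 to go: {5,6,7,8,9} 1
  6 to go: {3,5,6,7,8,9} 1  {4,5,6,7,8,9} 1
  7 to go: {1,3,5,6,7,8,9} 1  {2,4,5,6,7,8,9} 1  {3,4,5,6,7,8,9} 2
  8 to go: {1,3,4,5,6,7,8,9} 3  {2,3,4,5,6,7,8,9} 3
  if 0:s drops first: 6 orders

6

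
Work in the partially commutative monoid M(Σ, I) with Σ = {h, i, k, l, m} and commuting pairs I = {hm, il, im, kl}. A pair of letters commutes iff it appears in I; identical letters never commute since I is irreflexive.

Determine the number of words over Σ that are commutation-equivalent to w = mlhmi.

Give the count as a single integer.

3

0(m) covers ∅
1(l) covers 0:m
2(h) covers 1:l
3(m) covers 1:l
4(i) covers 2:h
floor of heap: 0:m
completions by unplaced set U, small U first (add the entries for U minus each lowest piece of U):
  |U|=1: {3}:1  {4}:1
  |U|=2: {2,4}:1  {3,4}:2
  |U|=3: {2,3,4}:3
  start at 0(m): 3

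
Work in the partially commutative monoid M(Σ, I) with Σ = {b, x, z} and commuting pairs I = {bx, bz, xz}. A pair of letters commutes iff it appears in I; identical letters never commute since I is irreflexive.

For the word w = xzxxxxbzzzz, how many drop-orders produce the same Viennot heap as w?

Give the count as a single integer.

drop 0:x onto floor
drop 1:z onto floor
drop 2:x onto {0:x}
drop 3:x onto {2:x}
drop 4:x onto {3:x}
drop 5:x onto {4:x}
drop 6:b onto floor
drop 7:z onto {1:z}
drop 8:z onto {7:z}
drop 9:z onto {8:z}
drop 10:z onto {9:z}
ground layer = {0:x, 1:z, 6:b}
drop-orders for the pieces not yet dropped (sum over which currently-grounded one goes next):
  1 to go: {5} 1  {6} 1  {10} 1
  2 to go: {4,5} 1  {5,6} 2  {5,10} 2  {6,10} 2  {9,10} 1
  3 to go: {3,4,5} 1  {4,5,6} 3  {4,5,10} 3  {5,6,10} 6  {5,9,10} 3  {6,9,10} 3  {8,9,10} 1
  4 to go: {2,3,4,5} 1  {3,4,5,6} 4  {3,4,5,10} 4  {4,5,6,10} 12  {4,5,9,10} 6  {5,6,9,10} 12  {5,8,9,10} 4  {6,8,9,10} 4  {7,8,9,10} 1
  5 to go: {0,2,3,4,5} 1  {1,7,8,9,10} 1  {2,3,4,5,6} 5  {2,3,4,5,10} 5  {3,4,5,6,10} 20  {3,4,5,9,10} 10  {4,5,6,9,10} 30  {4,5,8,9,10} 10  {5,6,8,9,10} 20  {5,7,8,9,10} 5  {6,7,8,9,10} 5
  6 to go: {0,2,3,4,5,6} 6  {0,2,3,4,5,10} 6  {1,5,7,8,9,10} 6  {1,6,7,8,9,10} 6  {2,3,4,5,6,10} 30  {2,3,4,5,9,10} 15  {3,4,5,6,9,10} 60  {3,4,5,8,9,10} 20  {4,5,6,8,9,10} 60  {4,5,7,8,9,10} 15  {5,6,7,8,9,10} 30
  7 to go: {0,2,3,4,5,6,10} 42  {0,2,3,4,5,9,10} 21  {1,4,5,7,8,9,10} 21  {1,5,6,7,8,9,10} 42  {2,3,4,5,6,9,10} 105  {2,3,4,5,8,9,10} 35  {3,4,5,6,8,9,10} 140  {3,4,5,7,8,9,10} 35  {4,5,6,7,8,9,10} 105
  8 to go: {0,2,3,4,5,6,9,10} 168  {0,2,3,4,5,8,9,10} 56  {1,3,4,5,7,8,9,10} 56  {1,4,5,6,7,8,9,10} 168  {2,3,4,5,6,8,9,10} 280  {2,3,4,5,7,8,9,10} 70  {3,4,5,6,7,8,9,10} 280
  9 to go: {0,2,3,4,5,6,8,9,10} 504  {0,2,3,4,5,7,8,9,10} 126  {1,2,3,4,5,7,8,9,10} 126  {1,3,4,5,6,7,8,9,10} 504  {2,3,4,5,6,7,8,9,10} 630
  if 0:x drops first: 1260 orders
  if 1:z drops first: 1260 orders
  if 6:b drops first: 252 orders
heap linearizations: 2772

2772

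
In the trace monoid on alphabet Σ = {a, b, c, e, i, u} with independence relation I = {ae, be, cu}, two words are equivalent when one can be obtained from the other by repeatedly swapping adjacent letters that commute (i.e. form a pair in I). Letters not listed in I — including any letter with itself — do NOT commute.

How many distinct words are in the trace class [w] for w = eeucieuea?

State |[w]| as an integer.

#0=e has no predecessor
#1=e depends on [0:e]
#2=u depends on [1:e]
#3=c depends on [1:e]
#4=i depends on [2:u, 3:c]
#5=e depends on [4:i]
#6=u depends on [5:e]
#7=e depends on [6:u]
#8=a depends on [6:u]
sources: [0:e]
N(rest) = Σ N(rest − s) over sources s of rest; N(one piece) = 1:
  size 1 → [7]=1  [8]=1
  size 2 → [7,8]=2
  size 3 → [6,7,8]=2
  size 4 → [5,6,7,8]=2
  size 5 → [4,5,6,7,8]=2
  size 6 → [2,4,5,6,7,8]=2  [3,4,5,6,7,8]=2
  size 7 → [2,3,4,5,6,7,8]=4
  first=0(e) contributes 4

4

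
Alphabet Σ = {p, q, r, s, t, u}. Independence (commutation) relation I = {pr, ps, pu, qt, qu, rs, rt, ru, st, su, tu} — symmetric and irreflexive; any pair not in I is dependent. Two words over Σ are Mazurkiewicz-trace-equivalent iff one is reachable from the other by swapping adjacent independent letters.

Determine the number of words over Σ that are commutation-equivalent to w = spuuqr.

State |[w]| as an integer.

drop 0:s onto floor
drop 1:p onto floor
drop 2:u onto floor
drop 3:u onto {2:u}
drop 4:q onto {0:s, 1:p}
drop 5:r onto {4:q}
ground layer = {0:s, 1:p, 2:u}
drop-orders for the pieces not yet dropped (sum over which currently-grounded one goes next):
  1 to go: {3} 1  {5} 1
  2 to go: {2,3} 1  {3,5} 2  {4,5} 1
  3 to go: {0,4,5} 1  {1,4,5} 1  {2,3,5} 3  {3,4,5} 3
  4 to go: {0,1,4,5} 2  {0,3,4,5} 4  {1,3,4,5} 4  {2,3,4,5} 6
  if 0:s drops first: 10 orders
  if 1:p drops first: 10 orders
  if 2:u drops first: 10 orders
heap linearizations: 30

30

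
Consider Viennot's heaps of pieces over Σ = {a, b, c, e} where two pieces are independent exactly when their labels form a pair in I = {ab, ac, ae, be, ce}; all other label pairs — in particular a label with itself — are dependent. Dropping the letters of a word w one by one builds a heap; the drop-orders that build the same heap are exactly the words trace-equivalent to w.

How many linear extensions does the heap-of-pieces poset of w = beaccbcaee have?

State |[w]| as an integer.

2520

piece 0:b — minimal
piece 1:e — minimal
piece 2:a — minimal
piece 3:c rests on {0:b}
piece 4:c rests on {3:c}
piece 5:b rests on {4:c}
piece 6:c rests on {5:b}
piece 7:a rests on {2:a}
piece 8:e rests on {1:e}
piece 9:e rests on {8:e}
minimal pieces: {0:b, 1:e, 2:a}
ways to finish when only these pieces remain (= sum over removing one remaining piece with nothing left below it):
  1 left: {6}→1  {7}→1  {9}→1
  2 left: {2,7}→1  {5,6}→1  {6,7}→2  {6,9}→2  {7,9}→2  {8,9}→1
  3 left: {1,8,9}→1  {2,6,7}→3  {2,7,9}→3  {4,5,6}→1  {5,6,7}→3  {5,6,9}→3  {6,7,9}→6  {6,8,9}→3  {7,8,9}→3
  4 left: {1,6,8,9}→4  {1,7,8,9}→4  {2,5,6,7}→6  {2,6,7,9}→12  {2,7,8,9}→6  {3,4,5,6}→1  {4,5,6,7}→4  {4,5,6,9}→4  {5,6,7,9}→12  {5,6,8,9}→6  {6,7,8,9}→12
  5 left: {0,3,4,5,6}→1  {1,2,7,8,9}→10  {1,5,6,8,9}→10  {1,6,7,8,9}→20  {2,4,5,6,7}→10  {2,5,6,7,9}→30  {2,6,7,8,9}→30  {3,4,5,6,7}→5  {3,4,5,6,9}→5  {4,5,6,7,9}→20  {4,5,6,8,9}→10  {5,6,7,8,9}→30
  6 left: {0,3,4,5,6,7}→6  {0,3,4,5,6,9}→6  {1,2,6,7,8,9}→60  {1,4,5,6,8,9}→20  {1,5,6,7,8,9}→60  {2,3,4,5,6,7}→15  {2,4,5,6,7,9}→60  {2,5,6,7,8,9}→90  {3,4,5,6,7,9}→30  {3,4,5,6,8,9}→15  {4,5,6,7,8,9}→60
  7 left: {0,2,3,4,5,6,7}→21  {0,3,4,5,6,7,9}→42  {0,3,4,5,6,8,9}→21  {1,2,5,6,7,8,9}→210  {1,3,4,5,6,8,9}→35  {1,4,5,6,7,8,9}→140  {2,3,4,5,6,7,9}→105  {2,4,5,6,7,8,9}→210  {3,4,5,6,7,8,9}→105
  8 left: {0,1,3,4,5,6,8,9}→56  {0,2,3,4,5,6,7,9}→168  {0,3,4,5,6,7,8,9}→168  {1,2,4,5,6,7,8,9}→560  {1,3,4,5,6,7,8,9}→280  {2,3,4,5,6,7,8,9}→420
  placing 0:b first → 1260 extensions
  placing 1:e first → 756 extensions
  placing 2:a first → 504 extensions
total linear extensions = 2520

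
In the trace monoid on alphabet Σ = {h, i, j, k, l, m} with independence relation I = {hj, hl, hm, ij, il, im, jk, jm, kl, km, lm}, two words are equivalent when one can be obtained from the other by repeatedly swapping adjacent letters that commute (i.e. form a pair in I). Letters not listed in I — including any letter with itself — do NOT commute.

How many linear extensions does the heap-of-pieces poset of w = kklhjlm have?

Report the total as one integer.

#0=k has no predecessor
#1=k depends on [0:k]
#2=l has no predecessor
#3=h depends on [1:k]
#4=j depends on [2:l]
#5=l depends on [4:j]
#6=m has no predecessor
sources: [0:k, 2:l, 6:m]
N(rest) = Σ N(rest − s) over sources s of rest; N(one piece) = 1:
  size 1 → [3]=1  [5]=1  [6]=1
  size 2 → [1,3]=1  [3,5]=2  [3,6]=2  [4,5]=1  [5,6]=2
  size 3 → [0,1,3]=1  [1,3,5]=3  [1,3,6]=3  [2,4,5]=1  [3,4,5]=3  [3,5,6]=6  [4,5,6]=3
  size 4 → [0,1,3,5]=4  [0,1,3,6]=4  [1,3,4,5]=6  [1,3,5,6]=12  [2,3,4,5]=4  [2,4,5,6]=4  [3,4,5,6]=12
  size 5 → [0,1,3,4,5]=10  [0,1,3,5,6]=20  [1,2,3,4,5]=10  [1,3,4,5,6]=30  [2,3,4,5,6]=20
  first=0(k) contributes 60
  first=2(l) contributes 60
  first=6(m) contributes 20
|[w]| = 140

140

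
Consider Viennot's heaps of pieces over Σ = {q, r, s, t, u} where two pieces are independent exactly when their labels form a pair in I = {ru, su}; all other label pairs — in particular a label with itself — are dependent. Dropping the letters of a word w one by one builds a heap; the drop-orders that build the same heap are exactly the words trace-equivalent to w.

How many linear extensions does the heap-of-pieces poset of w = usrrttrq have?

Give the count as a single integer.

4

0(u) covers ∅
1(s) covers ∅
2(r) covers 1:s
3(r) covers 2:r
4(t) covers 0:u, 3:r
5(t) covers 4:t
6(r) covers 5:t
7(q) covers 6:r
floor of heap: 0:u, 1:s
completions by unplaced set U, small U first (add the entries for U minus each lowest piece of U):
  |U|=1: {7}:1
  |U|=2: {6,7}:1
  |U|=3: {5,6,7}:1
  |U|=4: {4,5,6,7}:1
  |U|=5: {0,4,5,6,7}:1  {3,4,5,6,7}:1
  |U|=6: {0,3,4,5,6,7}:2  {2,3,4,5,6,7}:1
  start at 0(u): 1
  start at 1(s): 3
sum over floor = 4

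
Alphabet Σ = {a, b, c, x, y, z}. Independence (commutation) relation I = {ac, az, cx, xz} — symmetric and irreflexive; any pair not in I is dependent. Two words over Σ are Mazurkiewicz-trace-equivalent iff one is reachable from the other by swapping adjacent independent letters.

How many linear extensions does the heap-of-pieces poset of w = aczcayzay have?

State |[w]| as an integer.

drop 0:a onto floor
drop 1:c onto floor
drop 2:z onto {1:c}
drop 3:c onto {2:z}
drop 4:a onto {0:a}
drop 5:y onto {3:c, 4:a}
drop 6:z onto {5:y}
drop 7:a onto {5:y}
drop 8:y onto {6:z, 7:a}
ground layer = {0:a, 1:c}
drop-orders for the pieces not yet dropped (sum over which currently-grounded one goes next):
  1 to go: {8} 1
  2 to go: {6,8} 1  {7,8} 1
  3 to go: {6,7,8} 2
  4 to go: {5,6,7,8} 2
  5 to go: {3,5,6,7,8} 2  {4,5,6,7,8} 2
  6 to go: {0,4,5,6,7,8} 2  {2,3,5,6,7,8} 2  {3,4,5,6,7,8} 4
  7 to go: {0,3,4,5,6,7,8} 6  {1,2,3,5,6,7,8} 2  {2,3,4,5,6,7,8} 6
  if 0:a drops first: 8 orders
  if 1:c drops first: 12 orders
heap linearizations: 20

20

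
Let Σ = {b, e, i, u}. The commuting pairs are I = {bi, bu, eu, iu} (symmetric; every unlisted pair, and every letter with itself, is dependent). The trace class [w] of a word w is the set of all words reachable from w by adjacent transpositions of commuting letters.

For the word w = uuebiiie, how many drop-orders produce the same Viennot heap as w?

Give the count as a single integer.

#0=u has no predecessor
#1=u depends on [0:u]
#2=e has no predecessor
#3=b depends on [2:e]
#4=i depends on [2:e]
#5=i depends on [4:i]
#6=i depends on [5:i]
#7=e depends on [3:b, 6:i]
sources: [0:u, 2:e]
N(rest) = Σ N(rest − s) over sources s of rest; N(one piece) = 1:
  size 1 → [1]=1  [7]=1
  size 2 → [0,1]=1  [1,7]=2  [3,7]=1  [6,7]=1
  size 3 → [0,1,7]=3  [1,3,7]=3  [1,6,7]=3  [3,6,7]=2  [5,6,7]=1
  size 4 → [0,1,3,7]=6  [0,1,6,7]=6  [1,3,6,7]=8  [1,5,6,7]=4  [3,5,6,7]=3  [4,5,6,7]=1
  size 5 → [0,1,3,6,7]=20  [0,1,5,6,7]=10  [1,3,5,6,7]=15  [1,4,5,6,7]=5  [3,4,5,6,7]=4
  size 6 → [0,1,3,5,6,7]=45  [0,1,4,5,6,7]=15  [1,3,4,5,6,7]=24  [2,3,4,5,6,7]=4
  first=0(u) contributes 28
  first=2(e) contributes 84
|[w]| = 112

112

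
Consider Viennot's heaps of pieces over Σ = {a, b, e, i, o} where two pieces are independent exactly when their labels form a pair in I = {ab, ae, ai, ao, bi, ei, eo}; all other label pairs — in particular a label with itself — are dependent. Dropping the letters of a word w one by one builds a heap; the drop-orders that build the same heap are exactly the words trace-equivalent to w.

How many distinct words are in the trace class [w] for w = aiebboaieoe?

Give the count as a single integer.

piece 0:a — minimal
piece 1:i — minimal
piece 2:e — minimal
piece 3:b rests on {2:e}
piece 4:b rests on {3:b}
piece 5:o rests on {1:i, 4:b}
piece 6:a rests on {0:a}
piece 7:i rests on {5:o}
piece 8:e rests on {4:b}
piece 9:o rests on {7:i}
piece 10:e rests on {8:e}
minimal pieces: {0:a, 1:i, 2:e}
ways to finish when only these pieces remain (= sum over removing one remaining piece with nothing left below it):
  1 left: {6}→1  {9}→1  {10}→1
  2 left: {0,6}→1  {6,9}→2  {6,10}→2  {7,9}→1  {8,10}→1  {9,10}→2
  3 left: {0,6,9}→3  {0,6,10}→3  {5,7,9}→1  {6,7,9}→3  {6,8,10}→3  {6,9,10}→6  {7,9,10}→3  {8,9,10}→3
  4 left: {0,6,7,9}→6  {0,6,8,10}→6  {0,6,9,10}→12  {1,5,7,9}→1  {5,6,7,9}→4  {5,7,9,10}→4  {6,7,9,10}→12  {6,8,9,10}→12  {7,8,9,10}→6
  5 left: {0,5,6,7,9}→10  {0,6,7,9,10}→30  {0,6,8,9,10}→30  {1,5,6,7,9}→5  {1,5,7,9,10}→5  {5,6,7,9,10}→20  {5,7,8,9,10}→10  {6,7,8,9,10}→30
  6 left: {0,1,5,6,7,9}→15  {0,5,6,7,9,10}→60  {0,6,7,8,9,10}→90  {1,5,6,7,9,10}→30  {1,5,7,8,9,10}→15  {4,5,7,8,9,10}→10  {5,6,7,8,9,10}→60
  7 left: {0,1,5,6,7,9,10}→105  {0,5,6,7,8,9,10}→210  {1,4,5,7,8,9,10}→25  {1,5,6,7,8,9,10}→105  {3,4,5,7,8,9,10}→10  {4,5,6,7,8,9,10}→70
  8 left: {0,1,5,6,7,8,9,10}→420  {0,4,5,6,7,8,9,10}→280  {1,3,4,5,7,8,9,10}→35  {1,4,5,6,7,8,9,10}→200  {2,3,4,5,7,8,9,10}→10  {3,4,5,6,7,8,9,10}→80
  9 left: {0,1,4,5,6,7,8,9,10}→900  {0,3,4,5,6,7,8,9,10}→360  {1,2,3,4,5,7,8,9,10}→45  {1,3,4,5,6,7,8,9,10}→315  {2,3,4,5,6,7,8,9,10}→90
  placing 0:a first → 450 extensions
  placing 1:i first → 450 extensions
  placing 2:e first → 1575 extensions
total linear extensions = 2475

2475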